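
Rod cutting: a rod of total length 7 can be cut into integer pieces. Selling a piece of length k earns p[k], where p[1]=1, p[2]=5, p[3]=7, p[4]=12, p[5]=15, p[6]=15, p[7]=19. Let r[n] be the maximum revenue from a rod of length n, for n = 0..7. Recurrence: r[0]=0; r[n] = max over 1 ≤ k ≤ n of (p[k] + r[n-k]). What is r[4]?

12

   n    0    1    2    3    4    5    6    7
r[n]    0    1    5    7   12   15   17   20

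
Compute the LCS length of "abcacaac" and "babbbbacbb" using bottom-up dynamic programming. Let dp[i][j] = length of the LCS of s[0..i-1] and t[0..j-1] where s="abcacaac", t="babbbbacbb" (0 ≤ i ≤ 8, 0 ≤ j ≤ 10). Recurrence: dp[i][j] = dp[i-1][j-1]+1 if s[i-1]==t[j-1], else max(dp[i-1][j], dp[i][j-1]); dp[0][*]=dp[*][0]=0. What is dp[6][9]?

   ''  b  a  b  b  b  b  a  c  b  b
''  0  0  0  0  0  0  0  0  0  0  0
 a  0  0  1  1  1  1  1  1  1  1  1
 b  0  1  1  2  2  2  2  2  2  2  2
 c  0  1  1  2  2  2  2  2  3  3  3
 a  0  1  2  2  2  2  2  3  3  3  3
 c  0  1  2  2  2  2  2  3  4  4  4
 a  0  1  2  2  2  2  2  3  4  4  4
 a  0  1  2  2  2  2  2  3  4  4  4
 c  0  1  2  2  2  2  2  3  4  4  4

4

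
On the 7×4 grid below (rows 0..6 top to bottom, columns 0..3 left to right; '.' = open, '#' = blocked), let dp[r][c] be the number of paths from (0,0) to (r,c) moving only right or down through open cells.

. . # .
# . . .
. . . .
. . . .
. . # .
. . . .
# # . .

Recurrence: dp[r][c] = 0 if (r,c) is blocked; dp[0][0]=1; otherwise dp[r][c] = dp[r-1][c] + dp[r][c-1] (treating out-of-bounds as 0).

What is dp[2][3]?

r\c   0   1   2   3
  0   1   1   0   0
  1   0   1   1   1
  2   0   1   2   3
  3   0   1   3   6
  4   0   1   0   6
  5   0   1   1   7
  6   0   0   1   8

3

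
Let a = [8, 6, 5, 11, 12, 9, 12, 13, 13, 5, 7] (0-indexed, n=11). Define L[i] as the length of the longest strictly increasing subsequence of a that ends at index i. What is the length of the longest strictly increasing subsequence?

   i    0    1    2    3    4    5    6    7    8    9   10
a[i]    8    6    5   11   12    9   12   13   13    5    7
L[i]    1    1    1    2    3    2    3    4    4    1    2

4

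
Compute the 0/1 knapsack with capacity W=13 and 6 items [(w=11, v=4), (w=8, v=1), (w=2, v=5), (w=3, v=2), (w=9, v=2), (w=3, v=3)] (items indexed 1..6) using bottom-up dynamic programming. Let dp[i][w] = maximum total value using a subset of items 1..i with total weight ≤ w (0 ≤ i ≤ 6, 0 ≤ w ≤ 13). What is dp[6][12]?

i\w   0   1   2   3   4   5   6   7   8   9  10  11  12  13
  0   0   0   0   0   0   0   0   0   0   0   0   0   0   0
  1   0   0   0   0   0   0   0   0   0   0   0   4   4   4
  2   0   0   0   0   0   0   0   0   1   1   1   4   4   4
  3   0   0   5   5   5   5   5   5   5   5   6   6   6   9
  4   0   0   5   5   5   7   7   7   7   7   7   7   7   9
  5   0   0   5   5   5   7   7   7   7   7   7   7   7   9
  6   0   0   5   5   5   8   8   8  10  10  10  10  10  10

10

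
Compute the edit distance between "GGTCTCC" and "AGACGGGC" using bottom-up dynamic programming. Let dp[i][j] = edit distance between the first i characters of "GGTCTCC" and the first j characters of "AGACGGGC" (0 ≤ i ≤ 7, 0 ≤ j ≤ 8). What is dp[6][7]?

5

   ''  A  G  A  C  G  G  G  C
''  0  1  2  3  4  5  6  7  8
 G  1  1  1  2  3  4  5  6  7
 G  2  2  1  2  3  3  4  5  6
 T  3  3  2  2  3  4  4  5  6
 C  4  4  3  3  2  3  4  5  5
 T  5  5  4  4  3  3  4  5  6
 C  6  6  5  5  4  4  4  5  5
 C  7  7  6  6  5  5  5  5  5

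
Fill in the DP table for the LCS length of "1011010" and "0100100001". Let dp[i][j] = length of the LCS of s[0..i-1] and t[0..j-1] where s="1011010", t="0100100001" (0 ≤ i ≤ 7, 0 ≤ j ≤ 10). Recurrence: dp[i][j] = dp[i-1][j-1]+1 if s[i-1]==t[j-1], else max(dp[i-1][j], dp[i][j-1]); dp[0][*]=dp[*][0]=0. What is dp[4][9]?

3

   ''  0  1  0  0  1  0  0  0  0  1
''  0  0  0  0  0  0  0  0  0  0  0
 1  0  0  1  1  1  1  1  1  1  1  1
 0  0  1  1  2  2  2  2  2  2  2  2
 1  0  1  2  2  2  3  3  3  3  3  3
 1  0  1  2  2  2  3  3  3  3  3  4
 0  0  1  2  3  3  3  4  4  4  4  4
 1  0  1  2  3  3  4  4  4  4  4  5
 0  0  1  2  3  4  4  5  5  5  5  5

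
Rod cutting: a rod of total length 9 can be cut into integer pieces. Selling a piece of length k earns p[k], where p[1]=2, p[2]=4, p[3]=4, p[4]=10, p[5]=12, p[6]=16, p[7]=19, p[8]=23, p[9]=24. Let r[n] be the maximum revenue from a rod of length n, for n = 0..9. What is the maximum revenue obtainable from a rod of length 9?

25

   n    0    1    2    3    4    5    6    7    8    9
r[n]    0    2    4    6   10   12   16   19   23   25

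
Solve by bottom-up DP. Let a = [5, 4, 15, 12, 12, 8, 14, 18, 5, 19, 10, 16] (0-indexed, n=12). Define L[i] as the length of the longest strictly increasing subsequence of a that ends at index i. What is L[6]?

   i    0    1    2    3    4    5    6    7    8    9   10   11
a[i]    5    4   15   12   12    8   14   18    5   19   10   16
L[i]    1    1    2    2    2    2    3    4    2    5    3    4

3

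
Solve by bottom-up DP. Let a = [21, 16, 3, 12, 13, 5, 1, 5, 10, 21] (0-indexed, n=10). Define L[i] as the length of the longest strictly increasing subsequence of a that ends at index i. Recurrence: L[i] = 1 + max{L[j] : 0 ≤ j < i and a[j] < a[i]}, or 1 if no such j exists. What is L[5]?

2

   i    0    1    2    3    4    5    6    7    8    9
a[i]   21   16    3   12   13    5    1    5   10   21
L[i]    1    1    1    2    3    2    1    2    3    4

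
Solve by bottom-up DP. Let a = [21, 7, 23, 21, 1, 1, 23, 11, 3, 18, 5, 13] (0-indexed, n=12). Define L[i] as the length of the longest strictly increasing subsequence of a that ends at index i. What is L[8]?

   i    0    1    2    3    4    5    6    7    8    9   10   11
a[i]   21    7   23   21    1    1   23   11    3   18    5   13
L[i]    1    1    2    2    1    1    3    2    2    3    3    4

2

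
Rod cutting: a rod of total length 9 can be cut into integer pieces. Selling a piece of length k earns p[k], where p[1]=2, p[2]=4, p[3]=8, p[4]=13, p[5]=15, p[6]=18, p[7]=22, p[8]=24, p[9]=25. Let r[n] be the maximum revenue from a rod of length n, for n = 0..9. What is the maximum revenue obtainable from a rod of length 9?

28

   n    0    1    2    3    4    5    6    7    8    9
r[n]    0    2    4    8   13   15   18   22   26   28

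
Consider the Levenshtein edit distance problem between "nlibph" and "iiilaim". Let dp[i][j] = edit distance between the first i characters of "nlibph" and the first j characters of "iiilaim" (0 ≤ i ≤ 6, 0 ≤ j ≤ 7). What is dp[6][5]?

5

   ''  i  i  i  l  a  i  m
''  0  1  2  3  4  5  6  7
 n  1  1  2  3  4  5  6  7
 l  2  2  2  3  3  4  5  6
 i  3  2  2  2  3  4  4  5
 b  4  3  3  3  3  4  5  5
 p  5  4  4  4  4  4  5  6
 h  6  5  5  5  5  5  5  6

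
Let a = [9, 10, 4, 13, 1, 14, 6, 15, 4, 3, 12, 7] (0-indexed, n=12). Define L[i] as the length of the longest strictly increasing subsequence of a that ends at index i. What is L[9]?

2

   i    0    1    2    3    4    5    6    7    8    9   10   11
a[i]    9   10    4   13    1   14    6   15    4    3   12    7
L[i]    1    2    1    3    1    4    2    5    2    2    3    3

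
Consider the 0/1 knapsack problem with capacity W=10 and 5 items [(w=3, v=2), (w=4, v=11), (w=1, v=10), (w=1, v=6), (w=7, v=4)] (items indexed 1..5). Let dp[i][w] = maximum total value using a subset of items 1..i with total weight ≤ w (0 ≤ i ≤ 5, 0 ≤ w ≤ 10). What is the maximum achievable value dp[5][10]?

29

i\w   0   1   2   3   4   5   6   7   8   9  10
  0   0   0   0   0   0   0   0   0   0   0   0
  1   0   0   0   2   2   2   2   2   2   2   2
  2   0   0   0   2  11  11  11  13  13  13  13
  3   0  10  10  10  12  21  21  21  23  23  23
  4   0  10  16  16  16  21  27  27  27  29  29
  5   0  10  16  16  16  21  27  27  27  29  29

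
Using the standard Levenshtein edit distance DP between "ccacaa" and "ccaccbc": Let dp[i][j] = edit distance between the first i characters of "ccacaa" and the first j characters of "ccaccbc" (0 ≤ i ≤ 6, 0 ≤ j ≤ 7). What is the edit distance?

   ''  c  c  a  c  c  b  c
''  0  1  2  3  4  5  6  7
 c  1  0  1  2  3  4  5  6
 c  2  1  0  1  2  3  4  5
 a  3  2  1  0  1  2  3  4
 c  4  3  2  1  0  1  2  3
 a  5  4  3  2  1  1  2  3
 a  6  5  4  3  2  2  2  3

3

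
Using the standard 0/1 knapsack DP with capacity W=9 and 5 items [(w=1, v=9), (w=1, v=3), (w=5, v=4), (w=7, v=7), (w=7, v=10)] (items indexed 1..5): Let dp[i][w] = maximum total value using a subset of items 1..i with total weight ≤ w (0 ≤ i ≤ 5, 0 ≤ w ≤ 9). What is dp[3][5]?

i\w   0   1   2   3   4   5   6   7   8   9
  0   0   0   0   0   0   0   0   0   0   0
  1   0   9   9   9   9   9   9   9   9   9
  2   0   9  12  12  12  12  12  12  12  12
  3   0   9  12  12  12  12  13  16  16  16
  4   0   9  12  12  12  12  13  16  16  19
  5   0   9  12  12  12  12  13  16  19  22

12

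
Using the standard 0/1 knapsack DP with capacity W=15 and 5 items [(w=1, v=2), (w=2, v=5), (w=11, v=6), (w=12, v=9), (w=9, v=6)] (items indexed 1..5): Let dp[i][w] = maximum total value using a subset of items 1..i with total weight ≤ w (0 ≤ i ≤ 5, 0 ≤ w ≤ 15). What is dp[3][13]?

i\w   0   1   2   3   4   5   6   7   8   9  10  11  12  13  14  15
  0   0   0   0   0   0   0   0   0   0   0   0   0   0   0   0   0
  1   0   2   2   2   2   2   2   2   2   2   2   2   2   2   2   2
  2   0   2   5   7   7   7   7   7   7   7   7   7   7   7   7   7
  3   0   2   5   7   7   7   7   7   7   7   7   7   8  11  13  13
  4   0   2   5   7   7   7   7   7   7   7   7   7   9  11  14  16
  5   0   2   5   7   7   7   7   7   7   7   8  11  13  13  14  16

11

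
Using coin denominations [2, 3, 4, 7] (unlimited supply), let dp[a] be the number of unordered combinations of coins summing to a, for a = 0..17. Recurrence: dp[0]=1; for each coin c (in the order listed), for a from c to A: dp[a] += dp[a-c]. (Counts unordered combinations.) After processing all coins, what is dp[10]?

6

after  coin     0     1     2     3     4     5     6     7     8     9    10    11    12    13    14    15    16    17
          2     1     0     1     0     1     0     1     0     1     0     1     0     1     0     1     0     1     0
          3     1     0     1     1     1     1     2     1     2     2     2     2     3     2     3     3     3     3
          4     1     0     1     1     2     1     3     2     4     3     5     4     7     5     8     7    10     8
          7     1     0     1     1     2     1     3     3     4     4     6     6     8     8    11    11    14    14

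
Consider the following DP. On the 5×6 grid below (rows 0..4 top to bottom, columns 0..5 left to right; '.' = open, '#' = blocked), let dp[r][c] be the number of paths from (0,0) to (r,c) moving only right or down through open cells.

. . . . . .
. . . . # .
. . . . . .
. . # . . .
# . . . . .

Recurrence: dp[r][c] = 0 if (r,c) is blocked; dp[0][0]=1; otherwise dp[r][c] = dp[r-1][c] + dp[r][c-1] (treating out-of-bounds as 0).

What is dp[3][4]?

r\c   0   1   2   3   4   5
  0   1   1   1   1   1   1
  1   1   2   3   4   0   1
  2   1   3   6  10  10  11
  3   1   4   0  10  20  31
  4   0   4   4  14  34  65

20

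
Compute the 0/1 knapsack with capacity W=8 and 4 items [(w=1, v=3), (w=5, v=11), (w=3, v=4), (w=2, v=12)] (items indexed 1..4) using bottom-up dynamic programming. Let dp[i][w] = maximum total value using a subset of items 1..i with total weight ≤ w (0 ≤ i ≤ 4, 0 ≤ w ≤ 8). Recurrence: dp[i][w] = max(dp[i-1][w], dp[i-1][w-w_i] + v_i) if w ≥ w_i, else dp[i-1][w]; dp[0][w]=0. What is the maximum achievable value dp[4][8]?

i\w   0   1   2   3   4   5   6   7   8
  0   0   0   0   0   0   0   0   0   0
  1   0   3   3   3   3   3   3   3   3
  2   0   3   3   3   3  11  14  14  14
  3   0   3   3   4   7  11  14  14  15
  4   0   3  12  15  15  16  19  23  26

26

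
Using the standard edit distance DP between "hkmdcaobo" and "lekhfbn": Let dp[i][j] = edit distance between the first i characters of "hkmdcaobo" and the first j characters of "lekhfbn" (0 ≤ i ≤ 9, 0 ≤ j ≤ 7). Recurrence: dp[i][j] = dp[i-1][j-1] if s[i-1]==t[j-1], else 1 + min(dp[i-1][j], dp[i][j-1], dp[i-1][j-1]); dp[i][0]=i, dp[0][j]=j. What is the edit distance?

   ''  l  e  k  h  f  b  n
''  0  1  2  3  4  5  6  7
 h  1  1  2  3  3  4  5  6
 k  2  2  2  2  3  4  5  6
 m  3  3  3  3  3  4  5  6
 d  4  4  4  4  4  4  5  6
 c  5  5  5  5  5  5  5  6
 a  6  6  6  6  6  6  6  6
 o  7  7  7  7  7  7  7  7
 b  8  8  8  8  8  8  7  8
 o  9  9  9  9  9  9  8  8

8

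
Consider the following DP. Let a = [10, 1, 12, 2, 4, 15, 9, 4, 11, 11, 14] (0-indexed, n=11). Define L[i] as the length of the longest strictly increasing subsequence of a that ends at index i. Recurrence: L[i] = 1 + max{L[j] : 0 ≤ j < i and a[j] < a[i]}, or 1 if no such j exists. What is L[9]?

   i    0    1    2    3    4    5    6    7    8    9   10
a[i]   10    1   12    2    4   15    9    4   11   11   14
L[i]    1    1    2    2    3    4    4    3    5    5    6

5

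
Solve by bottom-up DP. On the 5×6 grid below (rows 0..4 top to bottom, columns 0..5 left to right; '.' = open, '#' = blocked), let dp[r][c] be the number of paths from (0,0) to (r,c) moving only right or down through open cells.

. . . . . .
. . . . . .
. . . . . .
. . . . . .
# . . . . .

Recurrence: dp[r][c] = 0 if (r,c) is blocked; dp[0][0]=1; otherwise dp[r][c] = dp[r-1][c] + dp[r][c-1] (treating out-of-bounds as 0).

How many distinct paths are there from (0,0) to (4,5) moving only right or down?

r\c   0   1   2   3   4   5
  0   1   1   1   1   1   1
  1   1   2   3   4   5   6
  2   1   3   6  10  15  21
  3   1   4  10  20  35  56
  4   0   4  14  34  69 125

125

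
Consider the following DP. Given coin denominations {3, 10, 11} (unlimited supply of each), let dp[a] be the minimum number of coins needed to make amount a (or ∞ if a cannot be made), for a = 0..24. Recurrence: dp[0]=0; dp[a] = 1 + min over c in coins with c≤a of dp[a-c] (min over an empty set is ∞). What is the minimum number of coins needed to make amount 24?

3

 a  0  1  2  3  4  5  6  7  8  9 10 11 12 13 14 15 16 17 18 19 20 21 22 23 24
dp  0  -  -  1  -  -  2  -  -  3  1  1  4  2  2  5  3  3  6  4  2  2  2  3  3
(- denotes ∞ / unreachable)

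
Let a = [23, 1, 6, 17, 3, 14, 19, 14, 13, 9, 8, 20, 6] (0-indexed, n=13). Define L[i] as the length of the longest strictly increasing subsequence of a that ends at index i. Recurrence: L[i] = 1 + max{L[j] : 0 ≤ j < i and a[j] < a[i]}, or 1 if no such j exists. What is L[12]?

3

   i    0    1    2    3    4    5    6    7    8    9   10   11   12
a[i]   23    1    6   17    3   14   19   14   13    9    8   20    6
L[i]    1    1    2    3    2    3    4    3    3    3    3    5    3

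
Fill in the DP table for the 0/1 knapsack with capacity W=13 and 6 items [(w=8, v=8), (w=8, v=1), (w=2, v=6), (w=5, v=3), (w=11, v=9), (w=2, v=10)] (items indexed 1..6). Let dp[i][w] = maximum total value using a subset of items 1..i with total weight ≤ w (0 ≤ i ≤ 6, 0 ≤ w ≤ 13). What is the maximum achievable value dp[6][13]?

i\w   0   1   2   3   4   5   6   7   8   9  10  11  12  13
  0   0   0   0   0   0   0   0   0   0   0   0   0   0   0
  1   0   0   0   0   0   0   0   0   8   8   8   8   8   8
  2   0   0   0   0   0   0   0   0   8   8   8   8   8   8
  3   0   0   6   6   6   6   6   6   8   8  14  14  14  14
  4   0   0   6   6   6   6   6   9   9   9  14  14  14  14
  5   0   0   6   6   6   6   6   9   9   9  14  14  14  15
  6   0   0  10  10  16  16  16  16  16  19  19  19  24  24

24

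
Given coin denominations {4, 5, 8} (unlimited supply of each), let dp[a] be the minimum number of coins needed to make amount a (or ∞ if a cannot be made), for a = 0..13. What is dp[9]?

2

 a  0  1  2  3  4  5  6  7  8  9 10 11 12 13
dp  0  -  -  -  1  1  -  -  1  2  2  -  2  2
(- denotes ∞ / unreachable)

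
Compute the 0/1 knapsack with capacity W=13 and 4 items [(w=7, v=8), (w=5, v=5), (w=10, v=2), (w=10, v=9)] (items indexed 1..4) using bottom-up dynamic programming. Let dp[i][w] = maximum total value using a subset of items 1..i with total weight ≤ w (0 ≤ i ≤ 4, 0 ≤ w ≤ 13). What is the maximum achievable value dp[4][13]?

13

i\w   0   1   2   3   4   5   6   7   8   9  10  11  12  13
  0   0   0   0   0   0   0   0   0   0   0   0   0   0   0
  1   0   0   0   0   0   0   0   8   8   8   8   8   8   8
  2   0   0   0   0   0   5   5   8   8   8   8   8  13  13
  3   0   0   0   0   0   5   5   8   8   8   8   8  13  13
  4   0   0   0   0   0   5   5   8   8   8   9   9  13  13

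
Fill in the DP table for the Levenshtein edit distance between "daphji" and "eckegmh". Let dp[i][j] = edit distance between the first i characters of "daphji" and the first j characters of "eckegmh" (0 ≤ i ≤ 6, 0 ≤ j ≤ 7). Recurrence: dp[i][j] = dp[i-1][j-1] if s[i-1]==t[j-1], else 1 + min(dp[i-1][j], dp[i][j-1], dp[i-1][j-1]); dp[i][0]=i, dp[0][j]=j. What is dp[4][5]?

5

   ''  e  c  k  e  g  m  h
''  0  1  2  3  4  5  6  7
 d  1  1  2  3  4  5  6  7
 a  2  2  2  3  4  5  6  7
 p  3  3  3  3  4  5  6  7
 h  4  4  4  4  4  5  6  6
 j  5  5  5  5  5  5  6  7
 i  6  6  6  6  6  6  6  7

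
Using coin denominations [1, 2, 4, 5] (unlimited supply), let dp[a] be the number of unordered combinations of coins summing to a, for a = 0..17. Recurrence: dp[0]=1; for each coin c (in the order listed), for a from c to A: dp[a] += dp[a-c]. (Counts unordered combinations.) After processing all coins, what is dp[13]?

after  coin     0     1     2     3     4     5     6     7     8     9    10    11    12    13    14    15    16    17
          1     1     1     1     1     1     1     1     1     1     1     1     1     1     1     1     1     1     1
          2     1     1     2     2     3     3     4     4     5     5     6     6     7     7     8     8     9     9
          4     1     1     2     2     4     4     6     6     9     9    12    12    16    16    20    20    25    25
          5     1     1     2     2     4     5     7     8    11    13    17    19    24    27    33    37    44    49

27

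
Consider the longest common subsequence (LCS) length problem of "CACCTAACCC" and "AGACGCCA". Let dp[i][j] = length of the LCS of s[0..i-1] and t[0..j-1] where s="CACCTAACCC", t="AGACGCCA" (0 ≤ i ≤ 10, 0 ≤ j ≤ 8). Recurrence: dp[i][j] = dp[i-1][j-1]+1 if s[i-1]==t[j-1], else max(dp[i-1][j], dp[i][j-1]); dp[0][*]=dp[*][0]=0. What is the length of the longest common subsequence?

   ''  A  G  A  C  G  C  C  A
''  0  0  0  0  0  0  0  0  0
 C  0  0  0  0  1  1  1  1  1
 A  0  1  1  1  1  1  1  1  2
 C  0  1  1  1  2  2  2  2  2
 C  0  1  1  1  2  2  3  3  3
 T  0  1  1  1  2  2  3  3  3
 A  0  1  1  2  2  2  3  3  4
 A  0  1  1  2  2  2  3  3  4
 C  0  1  1  2  3  3  3  4  4
 C  0  1  1  2  3  3  4  4  4
 C  0  1  1  2  3  3  4  5  5

5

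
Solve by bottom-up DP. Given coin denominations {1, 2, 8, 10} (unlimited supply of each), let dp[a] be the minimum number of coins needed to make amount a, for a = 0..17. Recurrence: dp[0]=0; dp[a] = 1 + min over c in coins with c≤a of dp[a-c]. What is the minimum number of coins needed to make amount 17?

 a  0  1  2  3  4  5  6  7  8  9 10 11 12 13 14 15 16 17
dp  0  1  1  2  2  3  3  4  1  2  1  2  2  3  3  4  2  3

3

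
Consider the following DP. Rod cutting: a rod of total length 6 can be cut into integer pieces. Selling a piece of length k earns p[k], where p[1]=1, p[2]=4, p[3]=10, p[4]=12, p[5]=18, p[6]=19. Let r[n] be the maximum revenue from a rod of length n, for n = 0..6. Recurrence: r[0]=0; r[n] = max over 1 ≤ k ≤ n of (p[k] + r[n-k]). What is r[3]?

10

   n    0    1    2    3    4    5    6
r[n]    0    1    4   10   12   18   20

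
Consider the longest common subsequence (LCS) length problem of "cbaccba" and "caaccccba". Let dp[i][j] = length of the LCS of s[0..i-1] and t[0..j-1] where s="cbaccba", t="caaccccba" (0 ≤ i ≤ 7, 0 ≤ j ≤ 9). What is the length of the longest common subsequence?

6

   ''  c  a  a  c  c  c  c  b  a
''  0  0  0  0  0  0  0  0  0  0
 c  0  1  1  1  1  1  1  1  1  1
 b  0  1  1  1  1  1  1  1  2  2
 a  0  1  2  2  2  2  2  2  2  3
 c  0  1  2  2  3  3  3  3  3  3
 c  0  1  2  2  3  4  4  4  4  4
 b  0  1  2  2  3  4  4  4  5  5
 a  0  1  2  3  3  4  4  4  5  6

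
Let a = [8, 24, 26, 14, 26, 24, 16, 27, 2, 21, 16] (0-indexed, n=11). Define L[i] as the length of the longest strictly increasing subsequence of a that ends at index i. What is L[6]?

3

   i    0    1    2    3    4    5    6    7    8    9   10
a[i]    8   24   26   14   26   24   16   27    2   21   16
L[i]    1    2    3    2    3    3    3    4    1    4    3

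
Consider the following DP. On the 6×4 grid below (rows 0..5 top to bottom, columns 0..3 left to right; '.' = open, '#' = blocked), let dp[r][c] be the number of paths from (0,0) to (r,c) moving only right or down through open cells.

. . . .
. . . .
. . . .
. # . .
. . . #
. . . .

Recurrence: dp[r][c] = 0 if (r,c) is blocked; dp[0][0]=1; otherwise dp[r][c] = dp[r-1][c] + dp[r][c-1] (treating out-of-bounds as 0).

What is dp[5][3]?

r\c   0   1   2   3
  0   1   1   1   1
  1   1   2   3   4
  2   1   3   6  10
  3   1   0   6  16
  4   1   1   7   0
  5   1   2   9   9

9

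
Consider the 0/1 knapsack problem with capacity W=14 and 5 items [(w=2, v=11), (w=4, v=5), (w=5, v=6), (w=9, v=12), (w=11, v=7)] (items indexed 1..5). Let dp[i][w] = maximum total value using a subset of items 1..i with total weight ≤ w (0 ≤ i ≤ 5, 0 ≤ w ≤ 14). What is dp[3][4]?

11

i\w   0   1   2   3   4   5   6   7   8   9  10  11  12  13  14
  0   0   0   0   0   0   0   0   0   0   0   0   0   0   0   0
  1   0   0  11  11  11  11  11  11  11  11  11  11  11  11  11
  2   0   0  11  11  11  11  16  16  16  16  16  16  16  16  16
  3   0   0  11  11  11  11  16  17  17  17  17  22  22  22  22
  4   0   0  11  11  11  11  16  17  17  17  17  23  23  23  23
  5   0   0  11  11  11  11  16  17  17  17  17  23  23  23  23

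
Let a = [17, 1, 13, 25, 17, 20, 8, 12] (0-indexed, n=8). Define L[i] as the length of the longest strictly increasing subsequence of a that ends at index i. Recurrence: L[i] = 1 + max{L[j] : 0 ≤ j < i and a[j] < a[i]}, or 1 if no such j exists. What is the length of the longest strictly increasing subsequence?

   i    0    1    2    3    4    5    6    7
a[i]   17    1   13   25   17   20    8   12
L[i]    1    1    2    3    3    4    2    3

4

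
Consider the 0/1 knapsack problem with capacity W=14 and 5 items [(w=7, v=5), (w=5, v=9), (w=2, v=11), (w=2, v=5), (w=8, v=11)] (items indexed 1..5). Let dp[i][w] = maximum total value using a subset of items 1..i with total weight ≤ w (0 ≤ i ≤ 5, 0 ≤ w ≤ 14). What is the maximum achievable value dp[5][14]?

27

i\w   0   1   2   3   4   5   6   7   8   9  10  11  12  13  14
  0   0   0   0   0   0   0   0   0   0   0   0   0   0   0   0
  1   0   0   0   0   0   0   0   5   5   5   5   5   5   5   5
  2   0   0   0   0   0   9   9   9   9   9   9   9  14  14  14
  3   0   0  11  11  11  11  11  20  20  20  20  20  20  20  25
  4   0   0  11  11  16  16  16  20  20  25  25  25  25  25  25
  5   0   0  11  11  16  16  16  20  20  25  25  25  27  27  27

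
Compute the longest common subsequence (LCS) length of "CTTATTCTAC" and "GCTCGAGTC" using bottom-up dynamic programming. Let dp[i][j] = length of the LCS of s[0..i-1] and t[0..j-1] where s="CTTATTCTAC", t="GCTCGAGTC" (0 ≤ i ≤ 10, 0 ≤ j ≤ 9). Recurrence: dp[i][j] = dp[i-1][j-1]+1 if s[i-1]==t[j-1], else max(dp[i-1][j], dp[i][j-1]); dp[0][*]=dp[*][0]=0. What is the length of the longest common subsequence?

   ''  G  C  T  C  G  A  G  T  C
''  0  0  0  0  0  0  0  0  0  0
 C  0  0  1  1  1  1  1  1  1  1
 T  0  0  1  2  2  2  2  2  2  2
 T  0  0  1  2  2  2  2  2  3  3
 A  0  0  1  2  2  2  3  3  3  3
 T  0  0  1  2  2  2  3  3  4  4
 T  0  0  1  2  2  2  3  3  4  4
 C  0  0  1  2  3  3  3  3  4  5
 T  0  0  1  2  3  3  3  3  4  5
 A  0  0  1  2  3  3  4  4  4  5
 C  0  0  1  2  3  3  4  4  4  5

5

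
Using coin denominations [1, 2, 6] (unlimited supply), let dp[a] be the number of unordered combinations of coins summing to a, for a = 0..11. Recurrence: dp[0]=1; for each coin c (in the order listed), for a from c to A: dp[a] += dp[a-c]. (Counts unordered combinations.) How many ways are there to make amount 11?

9

after  coin     0     1     2     3     4     5     6     7     8     9    10    11
          1     1     1     1     1     1     1     1     1     1     1     1     1
          2     1     1     2     2     3     3     4     4     5     5     6     6
          6     1     1     2     2     3     3     5     5     7     7     9     9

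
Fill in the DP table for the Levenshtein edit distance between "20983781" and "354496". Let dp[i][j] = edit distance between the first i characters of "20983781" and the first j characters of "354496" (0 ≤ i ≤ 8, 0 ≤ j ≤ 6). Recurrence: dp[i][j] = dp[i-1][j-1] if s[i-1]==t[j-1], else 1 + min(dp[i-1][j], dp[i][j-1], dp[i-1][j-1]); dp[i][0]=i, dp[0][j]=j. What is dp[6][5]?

6

   ''  3  5  4  4  9  6
''  0  1  2  3  4  5  6
 2  1  1  2  3  4  5  6
 0  2  2  2  3  4  5  6
 9  3  3  3  3  4  4  5
 8  4  4  4  4  4  5  5
 3  5  4  5  5  5  5  6
 7  6  5  5  6  6  6  6
 8  7  6  6  6  7  7  7
 1  8  7  7  7  7  8  8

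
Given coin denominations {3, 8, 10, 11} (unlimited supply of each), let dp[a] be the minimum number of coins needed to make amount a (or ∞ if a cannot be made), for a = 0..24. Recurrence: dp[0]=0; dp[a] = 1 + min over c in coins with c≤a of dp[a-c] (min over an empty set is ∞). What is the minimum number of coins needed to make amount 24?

3

 a  0  1  2  3  4  5  6  7  8  9 10 11 12 13 14 15 16 17 18 19 20 21 22 23 24
dp  0  -  -  1  -  -  2  -  1  3  1  1  4  2  2  5  2  3  2  2  2  2  2  3  3
(- denotes ∞ / unreachable)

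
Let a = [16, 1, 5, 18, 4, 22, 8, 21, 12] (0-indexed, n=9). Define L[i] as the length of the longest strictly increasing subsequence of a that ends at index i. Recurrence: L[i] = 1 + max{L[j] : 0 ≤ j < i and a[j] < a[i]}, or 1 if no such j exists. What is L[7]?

4

   i    0    1    2    3    4    5    6    7    8
a[i]   16    1    5   18    4   22    8   21   12
L[i]    1    1    2    3    2    4    3    4    4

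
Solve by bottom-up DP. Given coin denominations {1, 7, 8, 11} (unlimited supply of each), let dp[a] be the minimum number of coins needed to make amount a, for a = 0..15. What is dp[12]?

2

 a  0  1  2  3  4  5  6  7  8  9 10 11 12 13 14 15
dp  0  1  2  3  4  5  6  1  1  2  3  1  2  3  2  2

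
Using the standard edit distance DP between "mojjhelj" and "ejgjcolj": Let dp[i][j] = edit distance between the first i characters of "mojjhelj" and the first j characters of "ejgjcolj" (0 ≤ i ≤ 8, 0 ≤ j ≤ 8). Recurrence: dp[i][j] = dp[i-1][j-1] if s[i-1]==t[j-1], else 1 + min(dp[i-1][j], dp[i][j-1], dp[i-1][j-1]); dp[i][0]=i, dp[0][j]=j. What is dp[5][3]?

   ''  e  j  g  j  c  o  l  j
''  0  1  2  3  4  5  6  7  8
 m  1  1  2  3  4  5  6  7  8
 o  2  2  2  3  4  5  5  6  7
 j  3  3  2  3  3  4  5  6  6
 j  4  4  3  3  3  4  5  6  6
 h  5  5  4  4  4  4  5  6  7
 e  6  5  5  5  5  5  5  6  7
 l  7  6  6  6  6  6  6  5  6
 j  8  7  6  7  6  7  7  6  5

4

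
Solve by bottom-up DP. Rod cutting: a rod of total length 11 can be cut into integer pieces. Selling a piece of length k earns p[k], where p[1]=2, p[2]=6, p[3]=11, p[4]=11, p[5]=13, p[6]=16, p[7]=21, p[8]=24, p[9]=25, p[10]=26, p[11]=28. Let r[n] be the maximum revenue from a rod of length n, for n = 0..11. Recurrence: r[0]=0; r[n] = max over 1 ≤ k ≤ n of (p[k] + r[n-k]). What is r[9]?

   n    0    1    2    3    4    5    6    7    8    9   10   11
r[n]    0    2    6   11   13   17   22   24   28   33   35   39

33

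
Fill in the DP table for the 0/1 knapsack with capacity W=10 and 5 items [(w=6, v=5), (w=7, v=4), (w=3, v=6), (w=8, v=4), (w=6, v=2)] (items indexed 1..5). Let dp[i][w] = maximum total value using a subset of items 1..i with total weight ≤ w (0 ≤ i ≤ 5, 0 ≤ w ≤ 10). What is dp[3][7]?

i\w   0   1   2   3   4   5   6   7   8   9  10
  0   0   0   0   0   0   0   0   0   0   0   0
  1   0   0   0   0   0   0   5   5   5   5   5
  2   0   0   0   0   0   0   5   5   5   5   5
  3   0   0   0   6   6   6   6   6   6  11  11
  4   0   0   0   6   6   6   6   6   6  11  11
  5   0   0   0   6   6   6   6   6   6  11  11

6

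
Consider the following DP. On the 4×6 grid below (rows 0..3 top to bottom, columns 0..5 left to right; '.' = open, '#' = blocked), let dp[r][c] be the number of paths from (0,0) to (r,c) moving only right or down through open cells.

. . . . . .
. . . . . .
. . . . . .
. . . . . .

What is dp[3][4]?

r\c   0   1   2   3   4   5
  0   1   1   1   1   1   1
  1   1   2   3   4   5   6
  2   1   3   6  10  15  21
  3   1   4  10  20  35  56

35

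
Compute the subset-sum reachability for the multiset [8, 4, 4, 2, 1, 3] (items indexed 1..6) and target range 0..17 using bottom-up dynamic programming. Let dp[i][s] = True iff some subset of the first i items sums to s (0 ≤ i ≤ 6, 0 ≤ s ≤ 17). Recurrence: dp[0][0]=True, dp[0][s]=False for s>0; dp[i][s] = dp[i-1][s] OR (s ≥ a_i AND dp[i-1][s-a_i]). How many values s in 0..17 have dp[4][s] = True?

i\s   0   1   2   3   4   5   6   7   8   9  10  11  12  13  14  15  16  17
  0   T   F   F   F   F   F   F   F   F   F   F   F   F   F   F   F   F   F
  1   T   F   F   F   F   F   F   F   T   F   F   F   F   F   F   F   F   F
  2   T   F   F   F   T   F   F   F   T   F   F   F   T   F   F   F   F   F
  3   T   F   F   F   T   F   F   F   T   F   F   F   T   F   F   F   T   F
  4   T   F   T   F   T   F   T   F   T   F   T   F   T   F   T   F   T   F
  5   T   T   T   T   T   T   T   T   T   T   T   T   T   T   T   T   T   T
  6   T   T   T   T   T   T   T   T   T   T   T   T   T   T   T   T   T   T

9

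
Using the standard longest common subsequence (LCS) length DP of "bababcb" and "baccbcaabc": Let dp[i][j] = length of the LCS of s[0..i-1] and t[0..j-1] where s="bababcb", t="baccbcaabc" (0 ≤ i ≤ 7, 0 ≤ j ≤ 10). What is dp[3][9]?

3

   ''  b  a  c  c  b  c  a  a  b  c
''  0  0  0  0  0  0  0  0  0  0  0
 b  0  1  1  1  1  1  1  1  1  1  1
 a  0  1  2  2  2  2  2  2  2  2  2
 b  0  1  2  2  2  3  3  3  3  3  3
 a  0  1  2  2  2  3  3  4  4  4  4
 b  0  1  2  2  2  3  3  4  4  5  5
 c  0  1  2  3  3  3  4  4  4  5  6
 b  0  1  2  3  3  4  4  4  4  5  6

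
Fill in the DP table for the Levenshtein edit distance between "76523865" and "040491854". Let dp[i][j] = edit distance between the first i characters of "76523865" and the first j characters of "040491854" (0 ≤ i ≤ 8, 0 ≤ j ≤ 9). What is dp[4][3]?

4

   ''  0  4  0  4  9  1  8  5  4
''  0  1  2  3  4  5  6  7  8  9
 7  1  1  2  3  4  5  6  7  8  9
 6  2  2  2  3  4  5  6  7  8  9
 5  3  3  3  3  4  5  6  7  7  8
 2  4  4  4  4  4  5  6  7  8  8
 3  5  5  5  5  5  5  6  7  8  9
 8  6  6  6  6  6  6  6  6  7  8
 6  7  7  7  7  7  7  7  7  7  8
 5  8  8  8  8  8  8  8  8  7  8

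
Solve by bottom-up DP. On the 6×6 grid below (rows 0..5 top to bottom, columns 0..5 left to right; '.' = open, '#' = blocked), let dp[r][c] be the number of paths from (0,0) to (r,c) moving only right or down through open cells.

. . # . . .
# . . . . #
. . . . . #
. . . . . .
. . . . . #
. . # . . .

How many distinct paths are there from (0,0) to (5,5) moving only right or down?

30

r\c   0   1   2   3   4   5
  0   1   1   0   0   0   0
  1   0   1   1   1   1   0
  2   0   1   2   3   4   0
  3   0   1   3   6  10  10
  4   0   1   4  10  20   0
  5   0   1   0  10  30  30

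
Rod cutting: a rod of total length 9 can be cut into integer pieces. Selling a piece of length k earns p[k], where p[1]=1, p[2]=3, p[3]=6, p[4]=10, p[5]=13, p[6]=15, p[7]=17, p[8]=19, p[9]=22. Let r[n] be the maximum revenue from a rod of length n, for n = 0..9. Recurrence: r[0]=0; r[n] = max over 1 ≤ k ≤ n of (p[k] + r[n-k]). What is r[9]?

   n    0    1    2    3    4    5    6    7    8    9
r[n]    0    1    3    6   10   13   15   17   20   23

23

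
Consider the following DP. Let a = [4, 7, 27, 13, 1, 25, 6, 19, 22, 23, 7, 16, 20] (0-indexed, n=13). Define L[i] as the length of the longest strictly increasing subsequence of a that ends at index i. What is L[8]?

   i    0    1    2    3    4    5    6    7    8    9   10   11   12
a[i]    4    7   27   13    1   25    6   19   22   23    7   16   20
L[i]    1    2    3    3    1    4    2    4    5    6    3    4    5

5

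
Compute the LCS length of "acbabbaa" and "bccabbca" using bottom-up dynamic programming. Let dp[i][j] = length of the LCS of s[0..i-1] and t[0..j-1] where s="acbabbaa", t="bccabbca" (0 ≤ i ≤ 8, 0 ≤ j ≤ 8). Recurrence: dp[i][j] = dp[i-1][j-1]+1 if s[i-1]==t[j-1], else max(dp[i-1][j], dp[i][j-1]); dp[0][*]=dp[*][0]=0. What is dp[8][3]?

1

   ''  b  c  c  a  b  b  c  a
''  0  0  0  0  0  0  0  0  0
 a  0  0  0  0  1  1  1  1  1
 c  0  0  1  1  1  1  1  2  2
 b  0  1  1  1  1  2  2  2  2
 a  0  1  1  1  2  2  2  2  3
 b  0  1  1  1  2  3  3  3  3
 b  0  1  1  1  2  3  4  4  4
 a  0  1  1  1  2  3  4  4  5
 a  0  1  1  1  2  3  4  4  5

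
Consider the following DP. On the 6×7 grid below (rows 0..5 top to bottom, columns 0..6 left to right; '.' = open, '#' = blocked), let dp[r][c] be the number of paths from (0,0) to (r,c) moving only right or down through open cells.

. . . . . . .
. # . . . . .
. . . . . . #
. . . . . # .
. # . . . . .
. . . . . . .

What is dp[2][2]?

2

r\c   0   1   2   3   4   5   6
  0   1   1   1   1   1   1   1
  1   1   0   1   2   3   4   5
  2   1   1   2   4   7  11   0
  3   1   2   4   8  15   0   0
  4   1   0   4  12  27  27  27
  5   1   1   5  17  44  71  98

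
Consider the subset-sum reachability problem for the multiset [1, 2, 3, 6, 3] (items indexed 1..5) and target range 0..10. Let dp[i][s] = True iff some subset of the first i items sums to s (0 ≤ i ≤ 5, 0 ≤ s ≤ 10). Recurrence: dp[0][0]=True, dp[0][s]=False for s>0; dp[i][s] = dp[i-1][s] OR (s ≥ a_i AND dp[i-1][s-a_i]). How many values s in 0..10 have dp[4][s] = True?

i\s   0   1   2   3   4   5   6   7   8   9  10
  0   T   F   F   F   F   F   F   F   F   F   F
  1   T   T   F   F   F   F   F   F   F   F   F
  2   T   T   T   T   F   F   F   F   F   F   F
  3   T   T   T   T   T   T   T   F   F   F   F
  4   T   T   T   T   T   T   T   T   T   T   T
  5   T   T   T   T   T   T   T   T   T   T   T

11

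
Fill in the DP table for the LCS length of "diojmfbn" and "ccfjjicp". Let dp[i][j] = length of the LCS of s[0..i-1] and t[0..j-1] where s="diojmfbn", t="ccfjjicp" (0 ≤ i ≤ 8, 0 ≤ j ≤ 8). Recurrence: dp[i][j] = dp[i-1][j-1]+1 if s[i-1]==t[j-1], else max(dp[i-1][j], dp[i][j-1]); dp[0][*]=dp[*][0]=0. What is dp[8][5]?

   ''  c  c  f  j  j  i  c  p
''  0  0  0  0  0  0  0  0  0
 d  0  0  0  0  0  0  0  0  0
 i  0  0  0  0  0  0  1  1  1
 o  0  0  0  0  0  0  1  1  1
 j  0  0  0  0  1  1  1  1  1
 m  0  0  0  0  1  1  1  1  1
 f  0  0  0  1  1  1  1  1  1
 b  0  0  0  1  1  1  1  1  1
 n  0  0  0  1  1  1  1  1  1

1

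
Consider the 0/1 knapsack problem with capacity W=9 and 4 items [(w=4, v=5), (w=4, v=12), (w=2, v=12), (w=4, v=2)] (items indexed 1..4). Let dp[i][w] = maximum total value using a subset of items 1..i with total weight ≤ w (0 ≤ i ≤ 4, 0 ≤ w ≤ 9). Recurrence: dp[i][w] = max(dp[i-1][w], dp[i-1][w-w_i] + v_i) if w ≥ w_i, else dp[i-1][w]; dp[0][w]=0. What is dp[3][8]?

i\w   0   1   2   3   4   5   6   7   8   9
  0   0   0   0   0   0   0   0   0   0   0
  1   0   0   0   0   5   5   5   5   5   5
  2   0   0   0   0  12  12  12  12  17  17
  3   0   0  12  12  12  12  24  24  24  24
  4   0   0  12  12  12  12  24  24  24  24

24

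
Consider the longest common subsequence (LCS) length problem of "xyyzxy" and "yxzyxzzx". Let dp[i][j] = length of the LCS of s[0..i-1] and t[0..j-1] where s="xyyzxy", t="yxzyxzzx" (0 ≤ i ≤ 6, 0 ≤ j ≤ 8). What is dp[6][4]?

3

   ''  y  x  z  y  x  z  z  x
''  0  0  0  0  0  0  0  0  0
 x  0  0  1  1  1  1  1  1  1
 y  0  1  1  1  2  2  2  2  2
 y  0  1  1  1  2  2  2  2  2
 z  0  1  1  2  2  2  3  3  3
 x  0  1  2  2  2  3  3  3  4
 y  0  1  2  2  3  3  3  3  4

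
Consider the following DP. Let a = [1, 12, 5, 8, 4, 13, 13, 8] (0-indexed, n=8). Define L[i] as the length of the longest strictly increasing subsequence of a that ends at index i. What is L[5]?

4

   i    0    1    2    3    4    5    6    7
a[i]    1   12    5    8    4   13   13    8
L[i]    1    2    2    3    2    4    4    3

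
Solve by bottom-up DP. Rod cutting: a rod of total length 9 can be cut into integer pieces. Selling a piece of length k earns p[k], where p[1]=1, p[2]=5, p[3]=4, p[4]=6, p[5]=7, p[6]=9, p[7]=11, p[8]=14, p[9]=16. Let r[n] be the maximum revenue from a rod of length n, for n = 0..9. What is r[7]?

   n    0    1    2    3    4    5    6    7    8    9
r[n]    0    1    5    6   10   11   15   16   20   21

16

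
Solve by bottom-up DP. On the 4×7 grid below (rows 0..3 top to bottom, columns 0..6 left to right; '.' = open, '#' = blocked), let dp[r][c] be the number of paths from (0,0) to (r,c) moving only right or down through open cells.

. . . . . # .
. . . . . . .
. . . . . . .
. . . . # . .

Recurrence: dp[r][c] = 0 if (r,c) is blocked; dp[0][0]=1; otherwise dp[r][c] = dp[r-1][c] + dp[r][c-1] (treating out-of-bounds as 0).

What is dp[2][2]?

6

r\c   0   1   2   3   4   5   6
  0   1   1   1   1   1   0   0
  1   1   2   3   4   5   5   5
  2   1   3   6  10  15  20  25
  3   1   4  10  20   0  20  45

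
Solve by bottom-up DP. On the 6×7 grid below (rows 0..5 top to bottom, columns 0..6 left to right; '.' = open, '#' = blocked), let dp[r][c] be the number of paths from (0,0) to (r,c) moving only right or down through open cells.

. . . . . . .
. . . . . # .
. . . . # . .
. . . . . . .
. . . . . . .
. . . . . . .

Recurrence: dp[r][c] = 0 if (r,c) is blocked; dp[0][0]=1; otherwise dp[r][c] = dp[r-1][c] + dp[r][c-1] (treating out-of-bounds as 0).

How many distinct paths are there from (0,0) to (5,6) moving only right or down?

282

r\c   0   1   2   3   4   5   6
  0   1   1   1   1   1   1   1
  1   1   2   3   4   5   0   1
  2   1   3   6  10   0   0   1
  3   1   4  10  20  20  20  21
  4   1   5  15  35  55  75  96
  5   1   6  21  56 111 186 282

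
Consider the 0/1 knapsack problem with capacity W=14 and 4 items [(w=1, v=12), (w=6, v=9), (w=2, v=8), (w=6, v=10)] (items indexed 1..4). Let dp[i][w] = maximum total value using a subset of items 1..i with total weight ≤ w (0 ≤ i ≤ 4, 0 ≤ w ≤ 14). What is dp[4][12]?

i\w   0   1   2   3   4   5   6   7   8   9  10  11  12  13  14
  0   0   0   0   0   0   0   0   0   0   0   0   0   0   0   0
  1   0  12  12  12  12  12  12  12  12  12  12  12  12  12  12
  2   0  12  12  12  12  12  12  21  21  21  21  21  21  21  21
  3   0  12  12  20  20  20  20  21  21  29  29  29  29  29  29
  4   0  12  12  20  20  20  20  22  22  30  30  30  30  31  31

30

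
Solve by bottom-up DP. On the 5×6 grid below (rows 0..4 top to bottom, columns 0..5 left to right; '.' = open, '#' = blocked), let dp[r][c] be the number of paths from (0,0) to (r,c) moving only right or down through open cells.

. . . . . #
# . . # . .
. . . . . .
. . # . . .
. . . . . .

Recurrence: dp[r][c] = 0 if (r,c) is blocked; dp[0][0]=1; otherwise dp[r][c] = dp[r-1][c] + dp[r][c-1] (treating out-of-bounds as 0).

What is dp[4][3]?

4

r\c   0   1   2   3   4   5
  0   1   1   1   1   1   0
  1   0   1   2   0   1   1
  2   0   1   3   3   4   5
  3   0   1   0   3   7  12
  4   0   1   1   4  11  23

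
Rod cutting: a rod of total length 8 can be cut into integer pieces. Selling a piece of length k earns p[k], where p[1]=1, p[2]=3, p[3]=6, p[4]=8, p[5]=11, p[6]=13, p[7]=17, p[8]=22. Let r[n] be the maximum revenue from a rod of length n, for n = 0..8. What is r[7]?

17

   n    0    1    2    3    4    5    6    7    8
r[n]    0    1    3    6    8   11   13   17   22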